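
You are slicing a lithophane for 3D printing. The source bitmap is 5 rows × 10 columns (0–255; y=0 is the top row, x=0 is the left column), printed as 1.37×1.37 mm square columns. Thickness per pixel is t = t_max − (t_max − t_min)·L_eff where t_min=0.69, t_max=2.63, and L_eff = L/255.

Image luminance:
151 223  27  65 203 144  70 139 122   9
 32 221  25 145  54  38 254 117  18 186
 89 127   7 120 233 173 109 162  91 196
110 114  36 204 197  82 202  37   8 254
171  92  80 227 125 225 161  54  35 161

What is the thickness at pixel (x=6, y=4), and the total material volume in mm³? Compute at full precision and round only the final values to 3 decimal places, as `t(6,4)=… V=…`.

t(6,4)=1.405 V=159.352

span = t_max - t_min = 2.63 - 0.69 = 1.940
L(6,4) = 161, L_eff = 161/255 = 0.631373
t(6,4) = 2.63 - 1.940·0.631373 = 1.405
Σt over all 5·10 pixels = 4330/51 ≈ 84.9019608
V = pitch²·Σt = 1.37²·4330/51 = 159.352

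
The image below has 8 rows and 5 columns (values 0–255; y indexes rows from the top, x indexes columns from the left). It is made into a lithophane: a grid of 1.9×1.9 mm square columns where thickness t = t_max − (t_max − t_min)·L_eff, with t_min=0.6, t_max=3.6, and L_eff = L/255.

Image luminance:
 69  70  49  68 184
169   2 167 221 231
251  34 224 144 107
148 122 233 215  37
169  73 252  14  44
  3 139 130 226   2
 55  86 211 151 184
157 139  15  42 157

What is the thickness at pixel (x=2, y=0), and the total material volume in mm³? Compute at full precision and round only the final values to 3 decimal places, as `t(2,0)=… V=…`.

t(2,0)=3.024 V=307.742

span = t_max - t_min = 3.6 - 0.6 = 3.000
L(2,0) = 49, L_eff = 49/255 = 0.192157
t(2,0) = 3.6 - 3.000·0.192157 = 3.024
Σt over all 8·5 pixels = 7246/85 ≈ 85.2470588
V = pitch²·Σt = 1.9²·7246/85 = 307.742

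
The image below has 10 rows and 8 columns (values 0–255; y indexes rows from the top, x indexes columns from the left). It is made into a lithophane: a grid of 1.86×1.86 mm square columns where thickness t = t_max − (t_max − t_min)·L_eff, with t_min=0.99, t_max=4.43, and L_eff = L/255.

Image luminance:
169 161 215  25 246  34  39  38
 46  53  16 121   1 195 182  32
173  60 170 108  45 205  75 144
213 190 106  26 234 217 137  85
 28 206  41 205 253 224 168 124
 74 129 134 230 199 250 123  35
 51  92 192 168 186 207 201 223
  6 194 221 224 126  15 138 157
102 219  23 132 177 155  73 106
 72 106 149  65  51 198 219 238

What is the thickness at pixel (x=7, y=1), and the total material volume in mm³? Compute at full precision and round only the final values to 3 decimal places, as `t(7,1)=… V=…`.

t(7,1)=3.998 V=728.106

span = t_max - t_min = 4.43 - 0.99 = 3.440
L(7,1) = 32, L_eff = 32/255 = 0.125490
t(7,1) = 4.43 - 3.440·0.125490 = 3.998
Σt over all 10·8 pixels = 268336/1275 ≈ 210.4596078
V = pitch²·Σt = 1.86²·268336/1275 = 728.106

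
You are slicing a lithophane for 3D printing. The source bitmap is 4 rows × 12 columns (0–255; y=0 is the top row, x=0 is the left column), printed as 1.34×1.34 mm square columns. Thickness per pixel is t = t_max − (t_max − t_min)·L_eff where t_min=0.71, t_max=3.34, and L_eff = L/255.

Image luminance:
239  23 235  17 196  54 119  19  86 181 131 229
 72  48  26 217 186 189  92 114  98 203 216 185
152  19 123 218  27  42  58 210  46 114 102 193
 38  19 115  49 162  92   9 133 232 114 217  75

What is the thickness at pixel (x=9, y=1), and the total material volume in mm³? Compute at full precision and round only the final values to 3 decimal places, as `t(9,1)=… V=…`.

span = t_max - t_min = 3.34 - 0.71 = 2.630
L(9,1) = 203, L_eff = 203/255 = 0.796078
t(9,1) = 3.34 - 2.630·0.796078 = 1.246
Σt over all 4·12 pixels = 1290059/12750 ≈ 101.1810980
V = pitch²·Σt = 1.34²·1290059/12750 = 181.681

t(9,1)=1.246 V=181.681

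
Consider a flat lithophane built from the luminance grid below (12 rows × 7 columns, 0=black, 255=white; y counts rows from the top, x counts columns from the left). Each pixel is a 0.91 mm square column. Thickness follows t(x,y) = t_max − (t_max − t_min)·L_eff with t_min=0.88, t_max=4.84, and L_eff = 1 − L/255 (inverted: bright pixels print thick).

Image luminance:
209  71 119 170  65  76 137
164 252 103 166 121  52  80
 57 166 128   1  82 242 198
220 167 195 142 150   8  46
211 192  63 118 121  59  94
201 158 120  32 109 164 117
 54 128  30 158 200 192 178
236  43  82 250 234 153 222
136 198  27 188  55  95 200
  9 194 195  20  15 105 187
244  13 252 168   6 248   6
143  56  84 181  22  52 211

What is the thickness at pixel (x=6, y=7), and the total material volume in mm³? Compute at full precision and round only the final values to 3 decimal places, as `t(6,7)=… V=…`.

t(6,7)=4.328 V=200.306

span = t_max - t_min = 4.84 - 0.88 = 3.960
L(6,7) = 222, L_eff = 1 - 222/255 = 0.129412 (inverted)
t(6,7) = 4.84 - 3.960·0.129412 = 4.328
Σt over all 12·7 pixels = 514008/2125 ≈ 241.8861176
V = pitch²·Σt = 0.91²·514008/2125 = 200.306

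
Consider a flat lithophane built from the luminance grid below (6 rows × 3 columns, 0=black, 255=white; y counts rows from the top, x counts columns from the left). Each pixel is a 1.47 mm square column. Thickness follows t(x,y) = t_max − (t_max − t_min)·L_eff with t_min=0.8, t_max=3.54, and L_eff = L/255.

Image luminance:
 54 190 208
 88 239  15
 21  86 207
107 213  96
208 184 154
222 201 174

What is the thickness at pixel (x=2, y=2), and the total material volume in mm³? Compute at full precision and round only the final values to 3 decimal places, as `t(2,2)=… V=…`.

span = t_max - t_min = 3.54 - 0.8 = 2.740
L(2,2) = 207, L_eff = 207/255 = 0.811765
t(2,2) = 3.54 - 2.740·0.811765 = 1.316
Σt over all 6·3 pixels = 149017/4250 ≈ 35.0628235
V = pitch²·Σt = 1.47²·149017/4250 = 75.767

t(2,2)=1.316 V=75.767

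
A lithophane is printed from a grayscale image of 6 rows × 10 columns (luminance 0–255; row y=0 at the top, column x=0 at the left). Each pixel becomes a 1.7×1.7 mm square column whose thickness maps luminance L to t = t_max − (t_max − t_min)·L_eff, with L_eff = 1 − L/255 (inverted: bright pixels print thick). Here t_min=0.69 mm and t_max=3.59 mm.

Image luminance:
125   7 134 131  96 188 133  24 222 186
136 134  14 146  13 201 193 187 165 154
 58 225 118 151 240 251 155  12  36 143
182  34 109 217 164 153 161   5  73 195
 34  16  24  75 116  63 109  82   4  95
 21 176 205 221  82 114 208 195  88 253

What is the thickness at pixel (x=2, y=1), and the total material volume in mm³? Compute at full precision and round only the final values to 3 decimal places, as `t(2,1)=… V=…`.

span = t_max - t_min = 3.59 - 0.69 = 2.900
L(2,1) = 14, L_eff = 1 - 14/255 = 0.945098 (inverted)
t(2,1) = 3.59 - 2.900·0.945098 = 0.849
Σt over all 6·10 pixels = 53613/425 ≈ 126.1482353
V = pitch²·Σt = 1.7²·53613/425 = 364.568

t(2,1)=0.849 V=364.568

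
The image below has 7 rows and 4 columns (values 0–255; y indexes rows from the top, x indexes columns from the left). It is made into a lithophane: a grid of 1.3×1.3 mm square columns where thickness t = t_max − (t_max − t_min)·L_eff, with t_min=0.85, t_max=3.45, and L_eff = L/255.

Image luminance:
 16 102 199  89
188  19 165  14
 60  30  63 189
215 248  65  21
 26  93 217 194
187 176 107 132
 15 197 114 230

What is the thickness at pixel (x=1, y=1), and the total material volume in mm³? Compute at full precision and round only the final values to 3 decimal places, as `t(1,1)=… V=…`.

span = t_max - t_min = 3.45 - 0.85 = 2.600
L(1,1) = 19, L_eff = 19/255 = 0.074510
t(1,1) = 3.45 - 2.600·0.074510 = 3.256
Σt over all 7·4 pixels = 79342/1275 ≈ 62.2290196
V = pitch²·Σt = 1.3²·79342/1275 = 105.167

t(1,1)=3.256 V=105.167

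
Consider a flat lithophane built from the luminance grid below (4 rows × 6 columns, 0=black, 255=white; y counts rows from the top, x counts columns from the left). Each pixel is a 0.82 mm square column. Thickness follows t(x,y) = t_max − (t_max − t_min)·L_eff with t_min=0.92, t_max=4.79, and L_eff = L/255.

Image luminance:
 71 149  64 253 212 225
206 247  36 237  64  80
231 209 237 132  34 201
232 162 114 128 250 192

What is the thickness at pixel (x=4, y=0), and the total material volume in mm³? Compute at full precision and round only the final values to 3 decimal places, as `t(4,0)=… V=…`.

span = t_max - t_min = 4.79 - 0.92 = 3.870
L(4,0) = 212, L_eff = 212/255 = 0.831373
t(4,0) = 4.79 - 3.870·0.831373 = 1.573
Σt over all 4·6 pixels = 232773/4250 ≈ 54.7701176
V = pitch²·Σt = 0.82²·232773/4250 = 36.827

t(4,0)=1.573 V=36.827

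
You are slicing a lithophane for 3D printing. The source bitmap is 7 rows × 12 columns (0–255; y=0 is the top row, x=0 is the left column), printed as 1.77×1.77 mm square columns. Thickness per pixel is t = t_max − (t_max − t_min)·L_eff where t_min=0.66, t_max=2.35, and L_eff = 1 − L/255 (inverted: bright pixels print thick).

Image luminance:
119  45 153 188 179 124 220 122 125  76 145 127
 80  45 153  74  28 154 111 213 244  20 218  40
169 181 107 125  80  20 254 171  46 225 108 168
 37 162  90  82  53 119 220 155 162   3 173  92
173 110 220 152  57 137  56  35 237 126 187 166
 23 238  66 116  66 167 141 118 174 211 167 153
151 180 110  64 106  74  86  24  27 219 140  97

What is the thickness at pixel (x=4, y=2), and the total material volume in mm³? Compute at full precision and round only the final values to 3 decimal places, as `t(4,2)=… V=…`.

span = t_max - t_min = 2.35 - 0.66 = 1.690
L(4,2) = 80, L_eff = 1 - 80/255 = 0.686275 (inverted)
t(4,2) = 2.35 - 1.690·0.686275 = 1.190
Σt over all 7·12 pixels = 3201571/25500 ≈ 125.5518039
V = pitch²·Σt = 1.77²·3201571/25500 = 393.341

t(4,2)=1.190 V=393.341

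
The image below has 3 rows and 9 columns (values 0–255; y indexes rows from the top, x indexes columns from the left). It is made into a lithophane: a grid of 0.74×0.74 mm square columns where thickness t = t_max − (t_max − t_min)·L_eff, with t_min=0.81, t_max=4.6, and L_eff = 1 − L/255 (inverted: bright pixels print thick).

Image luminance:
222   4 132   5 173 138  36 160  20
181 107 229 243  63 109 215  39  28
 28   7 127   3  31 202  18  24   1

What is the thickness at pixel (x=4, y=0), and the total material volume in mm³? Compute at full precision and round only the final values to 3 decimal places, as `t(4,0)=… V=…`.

span = t_max - t_min = 4.6 - 0.81 = 3.790
L(4,0) = 173, L_eff = 1 - 173/255 = 0.321569 (inverted)
t(4,0) = 4.6 - 3.790·0.321569 = 3.381
Σt over all 3·9 pixels = 76112/1275 ≈ 59.6956863
V = pitch²·Σt = 0.74²·76112/1275 = 32.689

t(4,0)=3.381 V=32.689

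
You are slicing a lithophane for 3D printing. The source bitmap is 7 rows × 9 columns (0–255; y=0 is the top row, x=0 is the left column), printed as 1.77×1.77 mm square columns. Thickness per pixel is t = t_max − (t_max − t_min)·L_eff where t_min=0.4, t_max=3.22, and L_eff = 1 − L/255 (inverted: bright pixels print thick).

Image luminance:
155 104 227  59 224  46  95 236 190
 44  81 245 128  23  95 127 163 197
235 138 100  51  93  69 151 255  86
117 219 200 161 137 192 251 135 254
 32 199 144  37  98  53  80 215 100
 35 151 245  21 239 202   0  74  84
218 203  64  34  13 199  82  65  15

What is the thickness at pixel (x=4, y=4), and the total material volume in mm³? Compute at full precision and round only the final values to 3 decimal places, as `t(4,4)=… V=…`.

span = t_max - t_min = 3.22 - 0.4 = 2.820
L(4,4) = 98, L_eff = 1 - 98/255 = 0.615686 (inverted)
t(4,4) = 3.22 - 2.820·0.615686 = 1.484
Σt over all 7·9 pixels = 98359/850 ≈ 115.7164706
V = pitch²·Σt = 1.77²·98359/850 = 362.528

t(4,4)=1.484 V=362.528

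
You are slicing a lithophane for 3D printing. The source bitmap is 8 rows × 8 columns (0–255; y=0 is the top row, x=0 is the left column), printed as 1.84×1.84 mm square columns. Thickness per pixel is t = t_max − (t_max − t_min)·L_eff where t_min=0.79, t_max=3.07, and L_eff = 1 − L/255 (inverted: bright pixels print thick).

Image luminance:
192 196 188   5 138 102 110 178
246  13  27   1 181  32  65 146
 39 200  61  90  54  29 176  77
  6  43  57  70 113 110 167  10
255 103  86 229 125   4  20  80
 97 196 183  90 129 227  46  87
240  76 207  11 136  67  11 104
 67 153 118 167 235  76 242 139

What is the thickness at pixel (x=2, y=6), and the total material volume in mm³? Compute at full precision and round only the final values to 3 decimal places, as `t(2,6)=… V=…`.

t(2,6)=2.641 V=386.949

span = t_max - t_min = 3.07 - 0.79 = 2.280
L(2,6) = 207, L_eff = 1 - 207/255 = 0.188235 (inverted)
t(2,6) = 3.07 - 2.280·0.188235 = 2.641
Σt over all 8·8 pixels = 242872/2125 ≈ 114.2927059
V = pitch²·Σt = 1.84²·242872/2125 = 386.949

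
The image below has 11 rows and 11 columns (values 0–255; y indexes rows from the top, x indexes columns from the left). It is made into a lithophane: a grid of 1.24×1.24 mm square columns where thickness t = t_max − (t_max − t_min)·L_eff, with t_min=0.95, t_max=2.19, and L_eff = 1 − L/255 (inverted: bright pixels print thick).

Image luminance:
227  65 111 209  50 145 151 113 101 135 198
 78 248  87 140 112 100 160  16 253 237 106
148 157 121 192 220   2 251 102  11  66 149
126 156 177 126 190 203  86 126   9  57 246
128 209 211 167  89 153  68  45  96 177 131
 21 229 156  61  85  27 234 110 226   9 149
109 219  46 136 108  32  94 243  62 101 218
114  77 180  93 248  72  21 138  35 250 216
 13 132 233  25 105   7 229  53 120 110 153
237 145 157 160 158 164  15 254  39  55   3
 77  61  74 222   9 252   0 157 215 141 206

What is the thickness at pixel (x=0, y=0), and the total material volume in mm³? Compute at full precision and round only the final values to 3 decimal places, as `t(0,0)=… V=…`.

t(0,0)=2.054 V=292.917

span = t_max - t_min = 2.19 - 0.95 = 1.240
L(0,0) = 227, L_eff = 1 - 227/255 = 0.109804 (inverted)
t(0,0) = 2.19 - 1.240·0.109804 = 2.054
Σt over all 11·11 pixels = 1619271/8500 ≈ 190.5024706
V = pitch²·Σt = 1.24²·1619271/8500 = 292.917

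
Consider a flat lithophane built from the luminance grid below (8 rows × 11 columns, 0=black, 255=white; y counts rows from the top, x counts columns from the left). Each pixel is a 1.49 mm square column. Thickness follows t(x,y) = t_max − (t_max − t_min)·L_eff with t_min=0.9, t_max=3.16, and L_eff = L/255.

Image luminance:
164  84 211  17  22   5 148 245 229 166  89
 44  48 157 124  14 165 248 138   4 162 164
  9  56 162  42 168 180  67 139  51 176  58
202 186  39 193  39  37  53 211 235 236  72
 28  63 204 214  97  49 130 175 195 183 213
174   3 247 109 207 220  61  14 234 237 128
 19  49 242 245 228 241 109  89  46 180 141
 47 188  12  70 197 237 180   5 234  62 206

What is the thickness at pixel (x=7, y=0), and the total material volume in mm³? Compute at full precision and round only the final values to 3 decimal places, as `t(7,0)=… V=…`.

t(7,0)=0.989 V=391.660

span = t_max - t_min = 3.16 - 0.9 = 2.260
L(7,0) = 245, L_eff = 245/255 = 0.960784
t(7,0) = 3.16 - 2.260·0.960784 = 0.989
Σt over all 8·11 pixels = 2249297/12750 ≈ 176.4154510
V = pitch²·Σt = 1.49²·2249297/12750 = 391.660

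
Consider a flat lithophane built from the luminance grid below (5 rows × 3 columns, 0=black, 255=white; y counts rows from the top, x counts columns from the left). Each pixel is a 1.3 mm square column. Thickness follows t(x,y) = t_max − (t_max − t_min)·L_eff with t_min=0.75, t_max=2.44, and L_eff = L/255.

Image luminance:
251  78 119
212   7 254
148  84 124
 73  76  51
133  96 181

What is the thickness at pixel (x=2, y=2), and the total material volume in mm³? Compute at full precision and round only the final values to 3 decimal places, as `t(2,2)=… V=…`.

t(2,2)=1.618 V=40.719

span = t_max - t_min = 2.44 - 0.75 = 1.690
L(2,2) = 124, L_eff = 124/255 = 0.486275
t(2,2) = 2.44 - 1.690·0.486275 = 1.618
Σt over all 5·3 pixels = 24.094
V = pitch²·Σt = 1.3²·24.094 = 40.719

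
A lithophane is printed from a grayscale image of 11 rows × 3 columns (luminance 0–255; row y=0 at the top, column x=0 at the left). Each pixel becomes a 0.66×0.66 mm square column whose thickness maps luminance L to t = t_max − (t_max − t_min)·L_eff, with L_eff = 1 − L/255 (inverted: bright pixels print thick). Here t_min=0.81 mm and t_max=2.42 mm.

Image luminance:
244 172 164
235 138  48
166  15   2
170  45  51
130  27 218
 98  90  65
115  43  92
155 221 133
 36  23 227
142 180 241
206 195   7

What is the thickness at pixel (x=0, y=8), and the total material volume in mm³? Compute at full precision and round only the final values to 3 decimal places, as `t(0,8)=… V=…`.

t(0,8)=1.037 V=22.903

span = t_max - t_min = 2.42 - 0.81 = 1.610
L(0,8) = 36, L_eff = 1 - 36/255 = 0.858824 (inverted)
t(0,8) = 2.42 - 1.610·0.858824 = 1.037
Σt over all 11·3 pixels = 1340749/25500 ≈ 52.5783922
V = pitch²·Σt = 0.66²·1340749/25500 = 22.903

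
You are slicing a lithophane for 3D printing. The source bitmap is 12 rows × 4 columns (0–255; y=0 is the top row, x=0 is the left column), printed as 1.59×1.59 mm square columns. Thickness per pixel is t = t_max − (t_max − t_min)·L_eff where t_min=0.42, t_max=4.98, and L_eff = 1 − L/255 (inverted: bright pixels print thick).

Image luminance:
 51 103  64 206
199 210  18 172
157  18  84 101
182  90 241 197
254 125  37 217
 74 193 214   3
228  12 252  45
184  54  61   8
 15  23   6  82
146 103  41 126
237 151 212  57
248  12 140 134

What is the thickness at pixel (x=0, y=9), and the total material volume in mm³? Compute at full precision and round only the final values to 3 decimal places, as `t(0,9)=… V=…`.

t(0,9)=3.031 V=312.587

span = t_max - t_min = 4.98 - 0.42 = 4.560
L(0,9) = 146, L_eff = 1 - 146/255 = 0.427451 (inverted)
t(0,9) = 4.98 - 4.560·0.427451 = 3.031
Σt over all 12·4 pixels = 262746/2125 ≈ 123.6451765
V = pitch²·Σt = 1.59²·262746/2125 = 312.587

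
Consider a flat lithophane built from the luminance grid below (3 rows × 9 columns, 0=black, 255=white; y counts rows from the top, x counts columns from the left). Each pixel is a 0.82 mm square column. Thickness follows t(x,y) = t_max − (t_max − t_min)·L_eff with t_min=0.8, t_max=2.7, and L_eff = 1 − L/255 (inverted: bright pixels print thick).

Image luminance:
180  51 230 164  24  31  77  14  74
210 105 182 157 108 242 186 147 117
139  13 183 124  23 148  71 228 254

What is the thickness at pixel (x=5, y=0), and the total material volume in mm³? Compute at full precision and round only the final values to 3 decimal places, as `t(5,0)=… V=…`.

span = t_max - t_min = 2.7 - 0.8 = 1.900
L(5,0) = 31, L_eff = 1 - 31/255 = 0.878431 (inverted)
t(5,0) = 2.7 - 1.900·0.878431 = 1.031
Σt over all 3·9 pixels = 60619/1275 ≈ 47.5443137
V = pitch²·Σt = 0.82²·60619/1275 = 31.969

t(5,0)=1.031 V=31.969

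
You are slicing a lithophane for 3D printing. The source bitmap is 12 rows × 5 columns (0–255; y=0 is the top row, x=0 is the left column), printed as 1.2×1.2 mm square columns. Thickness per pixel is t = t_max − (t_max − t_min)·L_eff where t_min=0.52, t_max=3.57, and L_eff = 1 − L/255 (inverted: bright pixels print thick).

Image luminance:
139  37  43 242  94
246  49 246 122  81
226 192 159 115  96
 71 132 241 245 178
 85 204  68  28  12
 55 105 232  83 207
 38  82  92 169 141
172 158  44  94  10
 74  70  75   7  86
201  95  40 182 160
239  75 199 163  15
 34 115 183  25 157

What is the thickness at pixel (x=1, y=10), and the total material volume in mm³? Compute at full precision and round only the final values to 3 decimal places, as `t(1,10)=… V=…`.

t(1,10)=1.417 V=169.420

span = t_max - t_min = 3.57 - 0.52 = 3.050
L(1,10) = 75, L_eff = 1 - 75/255 = 0.705882 (inverted)
t(1,10) = 3.57 - 3.050·0.705882 = 1.417
Σt over all 12·5 pixels = 150007/1275 ≈ 117.6525490
V = pitch²·Σt = 1.2²·150007/1275 = 169.420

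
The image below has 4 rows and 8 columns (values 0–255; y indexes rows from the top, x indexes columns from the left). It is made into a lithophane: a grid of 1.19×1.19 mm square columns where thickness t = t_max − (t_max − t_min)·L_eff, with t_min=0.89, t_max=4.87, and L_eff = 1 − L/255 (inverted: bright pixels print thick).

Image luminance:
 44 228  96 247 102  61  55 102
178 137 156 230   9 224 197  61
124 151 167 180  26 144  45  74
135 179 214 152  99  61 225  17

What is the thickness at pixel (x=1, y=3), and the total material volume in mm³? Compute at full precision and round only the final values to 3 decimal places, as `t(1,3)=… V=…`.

span = t_max - t_min = 4.87 - 0.89 = 3.980
L(1,3) = 179, L_eff = 1 - 179/255 = 0.298039 (inverted)
t(1,3) = 4.87 - 3.980·0.298039 = 3.684
Σt over all 4·8 pixels = 4732/51 ≈ 92.7843137
V = pitch²·Σt = 1.19²·4732/51 = 131.392

t(1,3)=3.684 V=131.392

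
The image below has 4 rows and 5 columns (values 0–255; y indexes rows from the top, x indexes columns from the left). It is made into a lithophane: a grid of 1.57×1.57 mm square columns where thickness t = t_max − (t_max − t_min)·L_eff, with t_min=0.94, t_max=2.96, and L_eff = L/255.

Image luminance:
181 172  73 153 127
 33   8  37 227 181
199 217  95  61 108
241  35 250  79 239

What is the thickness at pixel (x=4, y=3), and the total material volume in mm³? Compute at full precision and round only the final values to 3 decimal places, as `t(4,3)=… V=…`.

t(4,3)=1.067 V=92.890

span = t_max - t_min = 2.96 - 0.94 = 2.020
L(4,3) = 239, L_eff = 239/255 = 0.937255
t(4,3) = 2.96 - 2.020·0.937255 = 1.067
Σt over all 4·5 pixels = 240242/6375 ≈ 37.6850196
V = pitch²·Σt = 1.57²·240242/6375 = 92.890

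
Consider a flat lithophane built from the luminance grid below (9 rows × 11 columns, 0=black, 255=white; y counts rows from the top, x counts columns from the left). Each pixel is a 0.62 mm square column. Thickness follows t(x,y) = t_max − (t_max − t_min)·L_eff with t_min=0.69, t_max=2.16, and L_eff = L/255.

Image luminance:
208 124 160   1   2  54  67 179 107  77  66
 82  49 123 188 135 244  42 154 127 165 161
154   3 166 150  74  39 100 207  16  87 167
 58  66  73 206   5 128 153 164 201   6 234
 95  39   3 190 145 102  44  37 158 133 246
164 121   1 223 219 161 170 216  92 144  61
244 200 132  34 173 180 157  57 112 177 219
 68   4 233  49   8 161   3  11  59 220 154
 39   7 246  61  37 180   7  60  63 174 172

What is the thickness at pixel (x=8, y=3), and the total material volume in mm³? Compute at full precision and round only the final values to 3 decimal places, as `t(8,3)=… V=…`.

t(8,3)=1.001 V=56.856

span = t_max - t_min = 2.16 - 0.69 = 1.470
L(8,3) = 201, L_eff = 201/255 = 0.788235
t(8,3) = 2.16 - 1.470·0.788235 = 1.001
Σt over all 9·11 pixels = 1257227/8500 ≈ 147.9090588
V = pitch²·Σt = 0.62²·1257227/8500 = 56.856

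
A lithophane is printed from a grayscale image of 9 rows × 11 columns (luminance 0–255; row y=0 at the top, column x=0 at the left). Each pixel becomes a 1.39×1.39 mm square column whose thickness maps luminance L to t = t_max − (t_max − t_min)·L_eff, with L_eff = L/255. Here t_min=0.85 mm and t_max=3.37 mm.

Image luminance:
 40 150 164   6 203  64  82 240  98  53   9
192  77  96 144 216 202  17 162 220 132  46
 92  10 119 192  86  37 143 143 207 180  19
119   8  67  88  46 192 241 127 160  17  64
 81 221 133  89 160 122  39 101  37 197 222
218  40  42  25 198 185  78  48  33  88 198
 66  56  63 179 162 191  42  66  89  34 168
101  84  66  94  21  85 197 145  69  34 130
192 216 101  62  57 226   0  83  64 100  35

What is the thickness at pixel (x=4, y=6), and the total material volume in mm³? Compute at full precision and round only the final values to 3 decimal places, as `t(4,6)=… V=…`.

span = t_max - t_min = 3.37 - 0.85 = 2.520
L(4,6) = 162, L_eff = 162/255 = 0.635294
t(4,6) = 3.37 - 2.520·0.635294 = 1.769
Σt over all 9·11 pixels = 1928403/8500 ≈ 226.8709412
V = pitch²·Σt = 1.39²·1928403/8500 = 438.337

t(4,6)=1.769 V=438.337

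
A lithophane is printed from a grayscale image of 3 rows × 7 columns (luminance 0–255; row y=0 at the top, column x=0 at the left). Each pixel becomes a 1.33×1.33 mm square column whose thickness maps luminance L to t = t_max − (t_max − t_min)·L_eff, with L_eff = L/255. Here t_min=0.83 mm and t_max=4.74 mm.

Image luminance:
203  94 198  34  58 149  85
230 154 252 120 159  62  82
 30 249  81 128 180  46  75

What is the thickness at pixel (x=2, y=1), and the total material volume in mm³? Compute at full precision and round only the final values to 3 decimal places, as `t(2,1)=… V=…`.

t(2,1)=0.876 V=103.685

span = t_max - t_min = 4.74 - 0.83 = 3.910
L(2,1) = 252, L_eff = 252/255 = 0.988235
t(2,1) = 4.74 - 3.910·0.988235 = 0.876
Σt over all 3·7 pixels = 87923/1500 ≈ 58.6153333
V = pitch²·Σt = 1.33²·87923/1500 = 103.685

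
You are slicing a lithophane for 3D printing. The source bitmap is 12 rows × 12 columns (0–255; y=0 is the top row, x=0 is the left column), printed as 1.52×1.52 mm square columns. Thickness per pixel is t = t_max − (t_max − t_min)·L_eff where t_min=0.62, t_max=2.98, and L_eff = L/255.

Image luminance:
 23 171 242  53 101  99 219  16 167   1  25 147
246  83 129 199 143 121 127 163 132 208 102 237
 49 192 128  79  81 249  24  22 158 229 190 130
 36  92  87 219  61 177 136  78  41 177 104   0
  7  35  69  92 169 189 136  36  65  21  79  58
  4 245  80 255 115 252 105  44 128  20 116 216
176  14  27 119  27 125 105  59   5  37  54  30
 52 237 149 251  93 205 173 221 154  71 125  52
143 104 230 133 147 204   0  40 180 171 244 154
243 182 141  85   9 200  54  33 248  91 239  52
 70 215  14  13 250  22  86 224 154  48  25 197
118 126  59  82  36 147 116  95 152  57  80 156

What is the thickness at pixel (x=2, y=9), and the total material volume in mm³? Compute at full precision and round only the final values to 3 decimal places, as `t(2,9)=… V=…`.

t(2,9)=1.675 V=630.951

span = t_max - t_min = 2.98 - 0.62 = 2.360
L(2,9) = 141, L_eff = 141/255 = 0.552941
t(2,9) = 2.98 - 2.360·0.552941 = 1.675
Σt over all 12·12 pixels = 1740959/6375 ≈ 273.0916078
V = pitch²·Σt = 1.52²·1740959/6375 = 630.951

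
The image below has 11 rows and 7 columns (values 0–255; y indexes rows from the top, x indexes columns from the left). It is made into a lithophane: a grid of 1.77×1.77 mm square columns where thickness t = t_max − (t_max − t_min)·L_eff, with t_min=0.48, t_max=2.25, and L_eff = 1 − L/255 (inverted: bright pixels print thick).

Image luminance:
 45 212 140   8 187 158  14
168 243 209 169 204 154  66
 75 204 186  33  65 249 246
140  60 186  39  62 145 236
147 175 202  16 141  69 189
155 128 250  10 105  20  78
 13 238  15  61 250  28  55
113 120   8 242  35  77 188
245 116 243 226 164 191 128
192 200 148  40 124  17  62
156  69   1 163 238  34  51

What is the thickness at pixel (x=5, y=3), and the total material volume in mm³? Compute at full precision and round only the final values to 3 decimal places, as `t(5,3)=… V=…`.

span = t_max - t_min = 2.25 - 0.48 = 1.770
L(5,3) = 145, L_eff = 1 - 145/255 = 0.431373 (inverted)
t(5,3) = 2.25 - 1.770·0.431373 = 1.486
Σt over all 11·7 pixels = 894661/8500 ≈ 105.2542353
V = pitch²·Σt = 1.77²·894661/8500 = 329.751

t(5,3)=1.486 V=329.751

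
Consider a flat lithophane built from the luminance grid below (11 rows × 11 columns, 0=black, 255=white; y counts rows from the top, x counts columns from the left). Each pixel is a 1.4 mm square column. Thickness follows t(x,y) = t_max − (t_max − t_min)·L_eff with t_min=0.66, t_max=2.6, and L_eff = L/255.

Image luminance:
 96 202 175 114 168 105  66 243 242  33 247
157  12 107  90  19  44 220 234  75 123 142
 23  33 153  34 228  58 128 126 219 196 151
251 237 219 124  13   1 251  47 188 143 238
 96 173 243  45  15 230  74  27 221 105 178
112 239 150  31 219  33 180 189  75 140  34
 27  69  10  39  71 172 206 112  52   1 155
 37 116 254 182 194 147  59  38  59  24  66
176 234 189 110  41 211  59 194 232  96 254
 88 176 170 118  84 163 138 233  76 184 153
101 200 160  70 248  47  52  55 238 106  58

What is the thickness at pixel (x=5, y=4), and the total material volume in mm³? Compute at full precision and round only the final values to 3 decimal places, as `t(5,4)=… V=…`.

t(5,4)=0.850 V=384.178

span = t_max - t_min = 2.6 - 0.66 = 1.940
L(5,4) = 230, L_eff = 230/255 = 0.901961
t(5,4) = 2.6 - 1.940·0.901961 = 0.850
Σt over all 11·11 pixels = 416519/2125 ≈ 196.0089412
V = pitch²·Σt = 1.4²·416519/2125 = 384.178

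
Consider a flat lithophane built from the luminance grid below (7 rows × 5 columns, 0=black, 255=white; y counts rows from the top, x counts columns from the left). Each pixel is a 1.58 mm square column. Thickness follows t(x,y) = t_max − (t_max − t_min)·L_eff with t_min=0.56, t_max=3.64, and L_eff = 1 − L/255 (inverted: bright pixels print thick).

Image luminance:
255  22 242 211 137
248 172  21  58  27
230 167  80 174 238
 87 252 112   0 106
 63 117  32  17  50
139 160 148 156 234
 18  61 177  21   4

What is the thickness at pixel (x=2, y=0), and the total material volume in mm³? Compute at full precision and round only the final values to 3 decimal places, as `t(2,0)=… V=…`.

span = t_max - t_min = 3.64 - 0.56 = 3.080
L(2,0) = 242, L_eff = 1 - 242/255 = 0.050980 (inverted)
t(2,0) = 3.64 - 3.080·0.050980 = 3.483
Σt over all 7·5 pixels = 150374/2125 ≈ 70.7642353
V = pitch²·Σt = 1.58²·150374/2125 = 176.656

t(2,0)=3.483 V=176.656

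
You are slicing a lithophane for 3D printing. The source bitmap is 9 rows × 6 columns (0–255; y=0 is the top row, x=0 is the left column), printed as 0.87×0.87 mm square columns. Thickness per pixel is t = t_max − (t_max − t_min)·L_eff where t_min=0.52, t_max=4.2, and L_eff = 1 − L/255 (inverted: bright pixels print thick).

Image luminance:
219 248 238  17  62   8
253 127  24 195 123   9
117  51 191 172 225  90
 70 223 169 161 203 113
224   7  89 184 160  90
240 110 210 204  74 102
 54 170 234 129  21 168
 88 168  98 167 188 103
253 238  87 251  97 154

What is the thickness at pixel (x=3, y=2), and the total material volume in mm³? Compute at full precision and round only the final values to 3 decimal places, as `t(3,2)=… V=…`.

t(3,2)=3.002 V=105.034

span = t_max - t_min = 4.2 - 0.52 = 3.680
L(3,2) = 172, L_eff = 1 - 172/255 = 0.325490 (inverted)
t(3,2) = 4.2 - 3.680·0.325490 = 3.002
Σt over all 9·6 pixels = 35386/255 ≈ 138.7686275
V = pitch²·Σt = 0.87²·35386/255 = 105.034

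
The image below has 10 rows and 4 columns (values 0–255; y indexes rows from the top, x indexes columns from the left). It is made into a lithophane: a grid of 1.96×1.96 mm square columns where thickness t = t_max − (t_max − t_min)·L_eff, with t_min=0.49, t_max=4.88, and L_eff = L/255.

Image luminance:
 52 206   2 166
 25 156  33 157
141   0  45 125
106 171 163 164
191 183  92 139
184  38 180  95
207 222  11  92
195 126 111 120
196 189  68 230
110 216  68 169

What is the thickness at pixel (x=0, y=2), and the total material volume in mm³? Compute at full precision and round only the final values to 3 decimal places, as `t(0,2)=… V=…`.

t(0,2)=2.453 V=409.678

span = t_max - t_min = 4.88 - 0.49 = 4.390
L(0,2) = 141, L_eff = 141/255 = 0.552941
t(0,2) = 4.88 - 4.390·0.552941 = 2.453
Σt over all 10·4 pixels = 679846/6375 ≈ 106.6425098
V = pitch²·Σt = 1.96²·679846/6375 = 409.678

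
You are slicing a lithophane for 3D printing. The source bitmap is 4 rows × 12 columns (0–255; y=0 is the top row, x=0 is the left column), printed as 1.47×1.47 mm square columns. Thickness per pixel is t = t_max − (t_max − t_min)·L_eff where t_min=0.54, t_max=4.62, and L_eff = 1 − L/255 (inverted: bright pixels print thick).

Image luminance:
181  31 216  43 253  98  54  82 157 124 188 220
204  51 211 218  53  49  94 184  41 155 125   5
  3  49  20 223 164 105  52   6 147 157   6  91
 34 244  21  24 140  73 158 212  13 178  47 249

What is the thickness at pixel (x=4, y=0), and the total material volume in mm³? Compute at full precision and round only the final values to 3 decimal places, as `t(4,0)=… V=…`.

t(4,0)=4.588 V=244.545

span = t_max - t_min = 4.62 - 0.54 = 4.080
L(4,0) = 253, L_eff = 1 - 253/255 = 0.007843 (inverted)
t(4,0) = 4.62 - 4.080·0.007843 = 4.588
Σt over all 4·12 pixels = 113.168
V = pitch²·Σt = 1.47²·113.168 = 244.545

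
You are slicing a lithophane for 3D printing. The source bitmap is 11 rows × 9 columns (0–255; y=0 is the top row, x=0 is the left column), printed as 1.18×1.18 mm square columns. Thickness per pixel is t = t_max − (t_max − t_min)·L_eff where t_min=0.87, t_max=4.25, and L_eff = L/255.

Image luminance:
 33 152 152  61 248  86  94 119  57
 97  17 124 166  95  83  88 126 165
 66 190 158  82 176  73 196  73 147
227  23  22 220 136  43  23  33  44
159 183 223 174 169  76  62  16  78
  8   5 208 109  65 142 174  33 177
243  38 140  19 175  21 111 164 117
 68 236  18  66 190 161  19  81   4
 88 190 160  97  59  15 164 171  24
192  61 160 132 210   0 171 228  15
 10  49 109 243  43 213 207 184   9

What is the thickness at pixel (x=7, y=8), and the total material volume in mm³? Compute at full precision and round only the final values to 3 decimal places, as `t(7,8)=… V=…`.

t(7,8)=1.983 V=382.263

span = t_max - t_min = 4.25 - 0.87 = 3.380
L(7,8) = 171, L_eff = 171/255 = 0.670588
t(7,8) = 4.25 - 3.380·0.670588 = 1.983
Σt over all 11·9 pixels = 2333549/8500 ≈ 274.5351765
V = pitch²·Σt = 1.18²·2333549/8500 = 382.263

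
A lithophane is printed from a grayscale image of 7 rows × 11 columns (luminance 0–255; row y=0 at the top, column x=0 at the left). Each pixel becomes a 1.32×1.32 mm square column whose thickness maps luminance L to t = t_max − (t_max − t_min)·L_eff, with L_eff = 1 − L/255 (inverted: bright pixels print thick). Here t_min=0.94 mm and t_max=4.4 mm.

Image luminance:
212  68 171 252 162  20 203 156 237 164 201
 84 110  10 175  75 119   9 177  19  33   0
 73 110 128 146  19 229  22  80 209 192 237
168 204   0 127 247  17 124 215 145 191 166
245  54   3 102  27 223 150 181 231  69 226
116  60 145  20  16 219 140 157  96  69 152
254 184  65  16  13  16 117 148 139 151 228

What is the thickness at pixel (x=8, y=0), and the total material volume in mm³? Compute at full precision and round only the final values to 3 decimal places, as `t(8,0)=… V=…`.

span = t_max - t_min = 4.4 - 0.94 = 3.460
L(8,0) = 237, L_eff = 1 - 237/255 = 0.070588 (inverted)
t(8,0) = 4.4 - 3.460·0.070588 = 4.156
Σt over all 7·11 pixels = 869173/4250 ≈ 204.5112941
V = pitch²·Σt = 1.32²·869173/4250 = 356.340

t(8,0)=4.156 V=356.340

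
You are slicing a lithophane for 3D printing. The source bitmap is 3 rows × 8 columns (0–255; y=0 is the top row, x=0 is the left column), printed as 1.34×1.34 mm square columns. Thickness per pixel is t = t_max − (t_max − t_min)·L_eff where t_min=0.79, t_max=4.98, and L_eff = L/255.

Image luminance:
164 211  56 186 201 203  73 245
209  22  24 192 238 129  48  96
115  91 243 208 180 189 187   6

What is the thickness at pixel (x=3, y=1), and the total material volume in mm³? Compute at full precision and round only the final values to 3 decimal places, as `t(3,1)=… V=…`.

span = t_max - t_min = 4.98 - 0.79 = 4.190
L(3,1) = 192, L_eff = 192/255 = 0.752941
t(3,1) = 4.98 - 4.190·0.752941 = 1.825
Σt over all 3·8 pixels = 131213/2125 ≈ 61.7472941
V = pitch²·Σt = 1.34²·131213/2125 = 110.873

t(3,1)=1.825 V=110.873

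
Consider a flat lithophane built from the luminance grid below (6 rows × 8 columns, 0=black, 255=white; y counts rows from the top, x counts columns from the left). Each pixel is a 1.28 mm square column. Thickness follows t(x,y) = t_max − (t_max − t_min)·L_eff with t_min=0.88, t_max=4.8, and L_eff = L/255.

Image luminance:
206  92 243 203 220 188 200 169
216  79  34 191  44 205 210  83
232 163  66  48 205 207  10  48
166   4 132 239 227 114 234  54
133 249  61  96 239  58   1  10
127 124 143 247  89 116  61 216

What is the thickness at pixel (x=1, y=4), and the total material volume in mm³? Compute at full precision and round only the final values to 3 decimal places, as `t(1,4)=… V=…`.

span = t_max - t_min = 4.8 - 0.88 = 3.920
L(1,4) = 249, L_eff = 249/255 = 0.976471
t(1,4) = 4.8 - 3.920·0.976471 = 0.972
Σt over all 6·8 pixels = 270668/2125 ≈ 127.3731765
V = pitch²·Σt = 1.28²·270668/2125 = 208.688

t(1,4)=0.972 V=208.688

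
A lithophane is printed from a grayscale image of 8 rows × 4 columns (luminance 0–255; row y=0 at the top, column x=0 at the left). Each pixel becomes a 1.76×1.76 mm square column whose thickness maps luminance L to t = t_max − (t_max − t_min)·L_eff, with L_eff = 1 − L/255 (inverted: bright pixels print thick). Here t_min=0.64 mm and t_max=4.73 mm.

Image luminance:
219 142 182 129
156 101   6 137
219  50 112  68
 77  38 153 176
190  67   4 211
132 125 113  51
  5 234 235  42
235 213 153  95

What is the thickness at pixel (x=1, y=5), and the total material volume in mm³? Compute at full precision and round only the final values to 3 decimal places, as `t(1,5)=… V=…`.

t(1,5)=2.645 V=265.649

span = t_max - t_min = 4.73 - 0.64 = 4.090
L(1,5) = 125, L_eff = 1 - 125/255 = 0.509804 (inverted)
t(1,5) = 4.73 - 4.090·0.509804 = 2.645
Σt over all 8·4 pixels = 218687/2550 ≈ 85.7596078
V = pitch²·Σt = 1.76²·218687/2550 = 265.649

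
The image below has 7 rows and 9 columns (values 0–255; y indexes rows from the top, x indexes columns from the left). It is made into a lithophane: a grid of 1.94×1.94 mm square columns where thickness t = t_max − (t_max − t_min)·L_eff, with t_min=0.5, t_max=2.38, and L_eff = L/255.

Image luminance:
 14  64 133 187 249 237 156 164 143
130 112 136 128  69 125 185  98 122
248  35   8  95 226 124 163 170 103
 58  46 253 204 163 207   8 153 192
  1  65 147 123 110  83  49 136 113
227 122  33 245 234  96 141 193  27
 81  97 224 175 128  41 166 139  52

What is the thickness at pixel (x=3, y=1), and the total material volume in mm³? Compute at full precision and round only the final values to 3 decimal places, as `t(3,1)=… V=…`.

span = t_max - t_min = 2.38 - 0.5 = 1.880
L(3,1) = 128, L_eff = 128/255 = 0.501961
t(3,1) = 2.38 - 1.880·0.501961 = 1.436
Σt over all 7·9 pixels = 1145071/12750 ≈ 89.8094902
V = pitch²·Σt = 1.94²·1145071/12750 = 338.007

t(3,1)=1.436 V=338.007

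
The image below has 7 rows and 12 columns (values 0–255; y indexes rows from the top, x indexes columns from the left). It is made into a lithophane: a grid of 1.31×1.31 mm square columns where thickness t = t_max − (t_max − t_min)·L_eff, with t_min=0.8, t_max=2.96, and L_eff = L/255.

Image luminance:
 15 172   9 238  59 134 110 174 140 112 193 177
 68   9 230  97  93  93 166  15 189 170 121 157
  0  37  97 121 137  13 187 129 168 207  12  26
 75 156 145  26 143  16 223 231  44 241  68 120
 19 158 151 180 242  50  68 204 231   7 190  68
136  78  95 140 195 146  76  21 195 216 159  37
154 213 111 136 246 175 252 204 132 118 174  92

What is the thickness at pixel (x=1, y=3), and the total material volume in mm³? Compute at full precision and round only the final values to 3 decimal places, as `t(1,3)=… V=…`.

span = t_max - t_min = 2.96 - 0.8 = 2.160
L(1,3) = 156, L_eff = 156/255 = 0.611765
t(1,3) = 2.96 - 2.160·0.611765 = 1.639
Σt over all 7·12 pixels = 336984/2125 ≈ 158.5807059
V = pitch²·Σt = 1.31²·336984/2125 = 272.140

t(1,3)=1.639 V=272.140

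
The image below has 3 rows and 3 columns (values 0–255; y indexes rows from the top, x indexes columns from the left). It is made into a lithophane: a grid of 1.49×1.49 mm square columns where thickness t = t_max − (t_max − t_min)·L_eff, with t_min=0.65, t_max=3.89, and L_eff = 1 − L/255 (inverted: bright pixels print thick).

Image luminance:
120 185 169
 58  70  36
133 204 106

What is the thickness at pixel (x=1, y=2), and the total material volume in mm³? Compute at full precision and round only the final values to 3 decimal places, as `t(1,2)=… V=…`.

t(1,2)=3.242 V=43.481

span = t_max - t_min = 3.89 - 0.65 = 3.240
L(1,2) = 204, L_eff = 1 - 204/255 = 0.200000 (inverted)
t(1,2) = 3.89 - 3.240·0.200000 = 3.242
Σt over all 3·3 pixels = 166473/8500 ≈ 19.5850588
V = pitch²·Σt = 1.49²·166473/8500 = 43.481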